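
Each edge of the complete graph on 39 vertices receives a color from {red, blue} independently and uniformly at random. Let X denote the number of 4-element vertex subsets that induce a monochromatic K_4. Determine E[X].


Let X = Σ_S X_S over the C(39, 4) = 82251 subsets S of size 4, where X_S = 1 if the K_4 on S is monochromatic.
For a fixed S, the K_4 on S has C(4, 2) = 6 edges. P[all 6 edges red] = (1/2)^6, and likewise for blue, so P[monochromatic] = 2·(1/2)^6 = 2^{1 − 6} = 1/32.
Summing: E[X] = C(39, 4) · 2^{1 − 6} = 82251 · 1/32 = 82251/32.
Numerically: E[X] ≈ 2570.343750.

E[X] = C(39,4)·2^(1−C(4,2)) = 82251/32 ≈ 2570.343750.


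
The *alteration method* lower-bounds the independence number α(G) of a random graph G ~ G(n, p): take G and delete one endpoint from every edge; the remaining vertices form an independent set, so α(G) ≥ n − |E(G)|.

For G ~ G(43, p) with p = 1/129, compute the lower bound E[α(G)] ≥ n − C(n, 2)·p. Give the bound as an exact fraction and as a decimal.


E[|E(G)|] = C(43, 2)·p = 903 · (1/129) = 7.
E[α(G)] ≥ n − E[|E(G)|] = 43 − 7 = 36.
Numerically: ≈ 36.000000.
(This is only a lower bound; the true E[α(G)] may be larger.)

E[α(G)] ≥ 36 ≈ 36.000000.


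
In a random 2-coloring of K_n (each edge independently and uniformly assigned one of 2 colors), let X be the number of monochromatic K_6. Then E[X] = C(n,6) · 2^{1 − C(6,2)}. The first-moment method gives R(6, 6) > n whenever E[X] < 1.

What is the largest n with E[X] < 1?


We need C(n, 6) · 2^{1 − 15} < 1, i.e. C(n, 6) < 2^{15 − 1} = 16384.
Check values of n near the boundary:
  n = 11: C(11, 6) = 462; 462 < 16384? YES
  n = 12: C(12, 6) = 924; 924 < 16384? YES
  n = 13: C(13, 6) = 1716; 1716 < 16384? YES
  n = 14: C(14, 6) = 3003; 3003 < 16384? YES
  n = 15: C(15, 6) = 5005; 5005 < 16384? YES
  n = 16: C(16, 6) = 8008; 8008 < 16384? YES
  n = 17: C(17, 6) = 12376; 12376 < 16384? YES
  n = 18: C(18, 6) = 18564; 18564 < 16384? NO
The largest n with C(n, 6) < 16384 is n = 17 (where E[X] = 1547/2048 ≈ 0.7554). Hence R(6, 6) > 17, i.e. R(6, 6) ≥ 18.

Largest n = 17; hence R(6, 6) > 17.


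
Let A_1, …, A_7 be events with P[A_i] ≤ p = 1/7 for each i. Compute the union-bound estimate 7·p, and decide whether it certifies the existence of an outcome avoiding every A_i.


Union bound: P[∪_{i=1}^{7} A_i] ≤ Σ_i P[A_i] ≤ 7·p = 7·(1/7) = 1.
Numerically: 1 ≈ 1.000.
Is 1 < 1? NO.
Since the bound 1 is ≥ 1, the union bound is uninformative here; it does NOT by itself certify existence.

7·p = 1 ≈ 1.000; existence NOT certified by the union bound.


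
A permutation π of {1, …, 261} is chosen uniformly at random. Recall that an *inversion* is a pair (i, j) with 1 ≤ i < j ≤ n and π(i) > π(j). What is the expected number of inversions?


Write X = Σ X_I over the C(261, 2) = 33930 pairs i < j, with X_I the indicator of one inversion.
There are 33930 indicators.
For each fixed pair i < j, the values π(i) and π(j) are two distinct elements of {1, …, 261} in uniformly random order; by symmetry P[π(i) > π(j)] = 1/2.
By linearity: E[X] = 33930 · (1/2) = C(261, 2) · (1/2) = 33930/2 = 16965 ≈ 16965.000000.

E[X] = 16965 = 16965.000000.


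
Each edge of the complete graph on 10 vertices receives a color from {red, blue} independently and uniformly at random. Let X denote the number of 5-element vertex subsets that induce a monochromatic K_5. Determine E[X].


Let X = Σ_S X_S over the C(10, 5) = 252 subsets S of size 5, where X_S = 1 if the K_5 on S is monochromatic.
For a fixed S, the K_5 on S has C(5, 2) = 10 edges. P[all 10 edges red] = (1/2)^10, and likewise for blue, so P[monochromatic] = 2·(1/2)^10 = 2^{1 − 10} = 1/512.
By linearity of expectation: E[X] = C(10, 5) · 2^{1 − 10} = 252 · 1/512 = 63/128.
Numerically: E[X] ≈ 0.492188.

E[X] = C(10,5)·2^(1−C(5,2)) = 63/128 ≈ 0.492188.


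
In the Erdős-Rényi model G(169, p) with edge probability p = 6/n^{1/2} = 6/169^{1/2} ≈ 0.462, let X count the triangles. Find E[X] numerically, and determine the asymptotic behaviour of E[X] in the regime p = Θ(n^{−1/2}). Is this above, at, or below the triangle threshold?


Number of potential triangles: C(169, 3) = 790244.
Each occurs with probability p³ ≈ (0.462)³ ≈ 9.83159e-02.
By linearity: E[X] = C(169, 3)·p³ ≈ 790244 · 9.83159e-02 ≈ 77693.538.
Since α = 1/2 < 1, p = c/n^{1/2} ≫ 1/n is above the triangle threshold p ~ 1/n. Asymptotically E[X] ~ (c³/6)·n^{3(1−α)} = (6³/6)·n^{1.5} → ∞; triangles are abundant w.h.p.

E[X] ≈ 77693.538; in regime p = Θ(1/n^{1/2}) E[X] diverges (above the triangle threshold p ~ 1/n).


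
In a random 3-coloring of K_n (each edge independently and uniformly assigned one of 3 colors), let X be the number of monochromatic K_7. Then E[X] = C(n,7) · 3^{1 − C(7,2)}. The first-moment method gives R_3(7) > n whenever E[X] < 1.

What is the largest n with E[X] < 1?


We need C(n, 7) · 3^{1 − 21} < 1, i.e. C(n, 7) < 3^{21 − 1} = 3486784401.
Check values of n near the boundary:
  n = 77: C(77, 7) = 2404808340; 2404808340 < 3486784401? YES
  n = 78: C(78, 7) = 2641902120; 2641902120 < 3486784401? YES
  n = 79: C(79, 7) = 2898753715; 2898753715 < 3486784401? YES
  n = 80: C(80, 7) = 3176716400; 3176716400 < 3486784401? YES
  n = 81: C(81, 7) = 3477216600; 3477216600 < 3486784401? YES
  n = 82: C(82, 7) = 3801756816; 3801756816 < 3486784401? NO
  n = 83: C(83, 7) = 4151918628; 4151918628 < 3486784401? NO
The largest n with C(n, 7) < 3486784401 is n = 81 (where E[X] = 42928600/43046721 ≈ 0.99726). Hence R_3(7) > 81, i.e. R_3(7) ≥ 82.

Largest n = 81; hence R_3(7) > 81.


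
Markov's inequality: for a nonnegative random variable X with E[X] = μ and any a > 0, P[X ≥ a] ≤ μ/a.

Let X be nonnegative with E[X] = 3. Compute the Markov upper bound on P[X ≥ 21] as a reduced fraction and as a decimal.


μ = E[X] = 3, a = 21.
Markov: P[X ≥ 21] ≤ μ/a = (3)/21 = 1/7.
Numerically: ≈ 0.14286.
(Since a = 21 > μ = 3.00000, the bound 1/7 is < 1 and informative.)

P[X ≥ 21] ≤ 1/7 ≈ 0.14286.


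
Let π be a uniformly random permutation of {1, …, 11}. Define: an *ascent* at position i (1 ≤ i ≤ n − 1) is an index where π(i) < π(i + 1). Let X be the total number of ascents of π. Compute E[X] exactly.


Write X = Σ X_I over i = 1, …, 10, with X_I the indicator of one ascent.
There are 10 indicators.
For each fixed i, the pair (π(i), π(i+1)) is a uniformly random ordered pair of distinct values from {1, …, 11}; by symmetry P[π(i) < π(i+1)] = 1/2.
By linearity: E[X] = 10 · (1/2) = (11 − 1) · (1/2) = 5 ≈ 5.000.

E[X] = 5 = 5.000.


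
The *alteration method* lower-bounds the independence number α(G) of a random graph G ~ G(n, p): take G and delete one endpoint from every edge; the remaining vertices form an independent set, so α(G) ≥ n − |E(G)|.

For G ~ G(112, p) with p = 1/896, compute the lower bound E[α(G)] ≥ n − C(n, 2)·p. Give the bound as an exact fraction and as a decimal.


E[|E(G)|] = C(112, 2)·p = 6216 · (1/896) = 111/16.
E[α(G)] ≥ n − E[|E(G)|] = 112 − 111/16 = 1681/16.
Numerically: ≈ 105.0625.
(This is only a lower bound; the true E[α(G)] may be larger.)

E[α(G)] ≥ 1681/16 ≈ 105.0625.


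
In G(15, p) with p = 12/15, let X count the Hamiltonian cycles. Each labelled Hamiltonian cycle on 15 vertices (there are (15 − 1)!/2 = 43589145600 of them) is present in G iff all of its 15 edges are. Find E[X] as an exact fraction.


K_15 has (15 − 1)!/2 = 43589145600 labelled Hamiltonian cycles.
For each such Hamiltonian cycle H, let X_H = 1 if all 15 edges of H are present in G. Then P[X_H = 1] = p^{15} = (4/5)^{15} = 1073741824/30517578125.
Summing the indicators: E[X] = Σ_H E[X_H] = 43589145600 · p^{15} = 43589145600 · 1073741824/30517578125 = 1872139548125822976/1220703125.
Numerically: E[X] ≈ 1.53e+09.

E[X] = 43589145600 · (4/5)^{15} = 1872139548125822976/1220703125 ≈ 1.53e+09.


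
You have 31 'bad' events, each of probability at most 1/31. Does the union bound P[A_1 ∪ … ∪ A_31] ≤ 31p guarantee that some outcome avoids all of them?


Union bound: P[∪_{i=1}^{31} A_i] ≤ Σ_i P[A_i] ≤ 31·p = 31·(1/31) = 1.
Numerically: 1 ≈ 1.000.
Is 1 < 1? NO.
Since the bound 1 is ≥ 1, the union bound is uninformative here; it does NOT by itself certify existence.

31·p = 1 ≈ 1.000; existence NOT certified by the union bound.


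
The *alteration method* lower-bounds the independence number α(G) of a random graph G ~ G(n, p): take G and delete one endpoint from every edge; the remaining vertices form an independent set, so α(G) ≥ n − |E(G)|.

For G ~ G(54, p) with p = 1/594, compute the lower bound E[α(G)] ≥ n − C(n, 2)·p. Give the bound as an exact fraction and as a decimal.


E[|E(G)|] = C(54, 2)·p = 1431 · (1/594) = 53/22.
E[α(G)] ≥ n − E[|E(G)|] = 54 − 53/22 = 1135/22.
Numerically: ≈ 51.5909.
(This is only a lower bound; the true E[α(G)] may be larger.)

E[α(G)] ≥ 1135/22 ≈ 51.5909.


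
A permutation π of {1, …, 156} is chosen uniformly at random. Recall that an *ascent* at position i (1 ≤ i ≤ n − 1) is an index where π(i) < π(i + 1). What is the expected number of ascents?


Write X = Σ X_I over i = 1, …, 155, with X_I the indicator of one ascent.
There are 155 indicators.
For each fixed i, the pair (π(i), π(i+1)) is a uniformly random ordered pair of distinct values from {1, …, 156}; by symmetry P[π(i) < π(i+1)] = 1/2.
By linearity: E[X] = 155 · (1/2) = (156 − 1) · (1/2) = 155/2 ≈ 77.5000.

E[X] = 155/2 = 77.5000.


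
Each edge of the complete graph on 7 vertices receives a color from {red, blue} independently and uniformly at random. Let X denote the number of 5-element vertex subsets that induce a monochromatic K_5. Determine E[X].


Let X = Σ_S X_S over the C(7, 5) = 21 subsets S of size 5, where X_S = 1 if the K_5 on S is monochromatic.
For a fixed S, the K_5 on S has C(5, 2) = 10 edges. P[all 10 edges red] = (1/2)^10, and likewise for blue, so P[monochromatic] = 2·(1/2)^10 = 2^{1 − 10} = 1/512.
By linearity of expectation: E[X] = C(7, 5) · 2^{1 − 10} = 21 · 1/512 = 21/512.
Numerically: E[X] ≈ 0.0410.

E[X] = C(7,5)·2^(1−C(5,2)) = 21/512 ≈ 0.0410.


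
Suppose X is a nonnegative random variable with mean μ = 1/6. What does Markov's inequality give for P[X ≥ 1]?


μ = E[X] = 1/6, a = 1.
Markov: P[X ≥ 1] ≤ μ/a = (1/6)/1 = 1/6.
Numerically: ≈ 0.166667.
(Since a = 1 > μ = 0.166667, the bound 1/6 is < 1 and informative.)

P[X ≥ 1] ≤ 1/6 ≈ 0.166667.


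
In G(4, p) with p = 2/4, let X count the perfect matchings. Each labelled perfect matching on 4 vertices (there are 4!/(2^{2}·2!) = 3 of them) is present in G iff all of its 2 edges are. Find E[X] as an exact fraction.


K_4 has 4!/(2^{2}·2!) = 3 labelled perfect matchings.
For each such perfect matching H, let X_H = 1 if all 2 edges of H are present in G. Then P[X_H = 1] = p^{2} = (1/2)^{2} = 1/4.
By linearity: E[X] = Σ_H E[X_H] = 3 · p^{2} = 3 · 1/4 = 3/4.
Numerically: E[X] ≈ 0.75.

E[X] = 3 · (1/2)^{2} = 3/4 ≈ 0.75.


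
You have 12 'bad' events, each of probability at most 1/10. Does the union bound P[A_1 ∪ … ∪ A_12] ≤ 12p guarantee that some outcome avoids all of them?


Union bound: P[∪_{i=1}^{12} A_i] ≤ Σ_i P[A_i] ≤ 12·p = 12·(1/10) = 6/5.
Numerically: 6/5 ≈ 1.2000000.
Is 6/5 < 1? NO.
Since the bound 6/5 is ≥ 1, the union bound is uninformative here; it does NOT by itself certify existence.

12·p = 6/5 ≈ 1.2000000; existence NOT certified by the union bound.


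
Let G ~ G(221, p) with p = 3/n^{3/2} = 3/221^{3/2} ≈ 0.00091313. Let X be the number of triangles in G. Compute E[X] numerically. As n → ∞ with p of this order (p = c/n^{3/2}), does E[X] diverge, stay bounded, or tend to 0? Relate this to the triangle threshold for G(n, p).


Number of potential triangles: C(221, 3) = 1774630.
Each occurs with probability p³ ≈ (0.00091313)³ ≈ 7.6137486e-10.
By linearity: E[X] = C(221, 3)·p³ ≈ 1774630 · 7.6137486e-10 ≈ 0.00135.
Since α = 3/2 > 1, p = c/n^{3/2} = o(1/n) is below the triangle threshold p ~ 1/n. Asymptotically E[X] ~ (c³/6)·n^{3(1−α)} = (3³/6)·n^{-1.5} → 0, so by Markov's inequality G has no triangles w.h.p.

E[X] ≈ 0.00135; in regime p = Θ(1/n^{3/2}) E[X] tends to 0 (below the triangle threshold p ~ 1/n).


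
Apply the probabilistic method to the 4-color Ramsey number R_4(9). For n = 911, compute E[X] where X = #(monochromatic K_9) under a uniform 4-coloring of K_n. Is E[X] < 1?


E[X] = C(911, 9) · 4^{1 − 36} = 1144686900492291197405 · 4^{−35} = 1144686900492291197405/1180591620717411303424.
As a reduced fraction: E[X] = 1144686900492291197405/1180591620717411303424 ≈ 0.9696.
Is E[X] < 1? YES.
Since E[X] < 1, there exists a 4-coloring of K_{911} with no monochromatic K_9; hence R_4(9) > 911.

E[X] = 1144686900492291197405/1180591620717411303424 ≈ 0.9696; E[X] < 1, so R_4(9) > 911.


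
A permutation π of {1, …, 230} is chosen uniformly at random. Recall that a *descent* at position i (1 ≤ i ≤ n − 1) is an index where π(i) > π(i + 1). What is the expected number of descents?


Write X = Σ X_I over i = 1, …, 229, with X_I the indicator of one descent.
There are 229 indicators.
For each fixed i, the pair (π(i), π(i+1)) is a uniformly random ordered pair of distinct values from {1, …, 230}; by symmetry P[π(i) > π(i+1)] = 1/2.
By linearity: E[X] = 229 · (1/2) = (230 − 1) · (1/2) = 229/2 ≈ 114.50000.

E[X] = 229/2 = 114.50000.


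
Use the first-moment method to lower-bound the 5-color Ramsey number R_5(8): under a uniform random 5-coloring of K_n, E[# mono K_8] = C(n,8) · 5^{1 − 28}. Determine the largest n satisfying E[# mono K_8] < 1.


We need C(n, 8) · 5^{1 − 28} < 1, i.e. C(n, 8) < 5^{28 − 1} = 7450580596923828125.
Check values of n near the boundary:
  n = 858: C(858, 8) = 7049584530256467771; 7049584530256467771 < 7450580596923828125? YES
  n = 859: C(859, 8) = 7115855595170747139; 7115855595170747139 < 7450580596923828125? YES
  n = 860: C(860, 8) = 7182671140665308145; 7182671140665308145 < 7450580596923828125? YES
  n = 861: C(861, 8) = 7250034996615275865; 7250034996615275865 < 7450580596923828125? YES
  n = 862: C(862, 8) = 7317951015318931845; 7317951015318931845 < 7450580596923828125? YES
  n = 863: C(863, 8) = 7386423071602617757; 7386423071602617757 < 7450580596923828125? YES
  n = 864: C(864, 8) = 7455455062926006708; 7455455062926006708 < 7450580596923828125? NO
  n = 865: C(865, 8) = 7525050909487743060; 7525050909487743060 < 7450580596923828125? NO
The largest n with C(n, 8) < 7450580596923828125 is n = 863 (where E[X] = 7386423071602617757/7450580596923828125 ≈ 0.99139). Hence R_5(8) > 863, i.e. R_5(8) ≥ 864.

Largest n = 863; hence R_5(8) > 863.


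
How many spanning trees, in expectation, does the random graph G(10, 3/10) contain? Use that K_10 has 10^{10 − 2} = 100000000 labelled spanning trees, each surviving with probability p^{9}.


K_10 has 10^{10 − 2} = 100000000 labelled spanning trees.
For each such spanning tree H, let X_H = 1 if all 9 edges of H are present in G. Then P[X_H = 1] = p^{9} = (3/10)^{9} = 19683/1000000000.
Summing the indicators: E[X] = Σ_H E[X_H] = 100000000 · p^{9} = 100000000 · 19683/1000000000 = 19683/10.
Numerically: E[X] ≈ 1968.3.

E[X] = 100000000 · (3/10)^{9} = 19683/10 ≈ 1968.3.


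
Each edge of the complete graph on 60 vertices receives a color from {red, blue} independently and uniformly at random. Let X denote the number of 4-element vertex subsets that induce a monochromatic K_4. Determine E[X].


Let X = Σ_S X_S over the C(60, 4) = 487635 subsets S of size 4, where X_S = 1 if the K_4 on S is monochromatic.
For a fixed S, the K_4 on S has C(4, 2) = 6 edges. P[all 6 edges red] = (1/2)^6, and likewise for blue, so P[monochromatic] = 2·(1/2)^6 = 2^{1 − 6} = 1/32.
By linearity of expectation: E[X] = C(60, 4) · 2^{1 − 6} = 487635 · 1/32 = 487635/32.
Numerically: E[X] ≈ 15238.59375.

E[X] = C(60,4)·2^(1−C(4,2)) = 487635/32 ≈ 15238.59375.


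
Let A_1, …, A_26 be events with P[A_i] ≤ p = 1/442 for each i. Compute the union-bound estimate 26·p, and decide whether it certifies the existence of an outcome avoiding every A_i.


Union bound: P[∪_{i=1}^{26} A_i] ≤ Σ_i P[A_i] ≤ 26·p = 26·(1/442) = 1/17.
Numerically: 1/17 ≈ 0.05882.
Is 1/17 < 1? YES.
Since P[∪ A_i] ≤ 1/17 < 1, the complement has P[∩ A_i^c] ≥ 1 − 1/17 = 16/17 > 0, so some outcome avoids every A_i.

26·p = 1/17 ≈ 0.05882; existence CERTIFIED by the union bound.


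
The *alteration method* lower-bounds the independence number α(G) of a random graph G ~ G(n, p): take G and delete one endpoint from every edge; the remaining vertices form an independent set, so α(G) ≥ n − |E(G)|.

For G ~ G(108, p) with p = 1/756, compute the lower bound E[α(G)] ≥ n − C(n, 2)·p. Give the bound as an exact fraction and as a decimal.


E[|E(G)|] = C(108, 2)·p = 5778 · (1/756) = 107/14.
E[α(G)] ≥ n − E[|E(G)|] = 108 − 107/14 = 1405/14.
Numerically: ≈ 100.3571.
(This is only a lower bound; the true E[α(G)] may be larger.)

E[α(G)] ≥ 1405/14 ≈ 100.3571.


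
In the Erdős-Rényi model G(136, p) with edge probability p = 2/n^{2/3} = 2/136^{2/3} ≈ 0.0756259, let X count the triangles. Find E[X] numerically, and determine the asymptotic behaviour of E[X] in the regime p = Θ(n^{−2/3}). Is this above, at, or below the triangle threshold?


Number of potential triangles: C(136, 3) = 410040.
Each occurs with probability p³ ≈ (0.0756259)³ ≈ 4.32525952e-04.
By linearity: E[X] = C(136, 3)·p³ ≈ 410040 · 4.32525952e-04 ≈ 177.352941.
Since α = 2/3 < 1, p = c/n^{2/3} ≫ 1/n is above the triangle threshold p ~ 1/n. Asymptotically E[X] ~ (c³/6)·n^{3(1−α)} = (2³/6)·n^{1} → ∞; triangles are abundant w.h.p.

E[X] ≈ 177.352941; in regime p = Θ(1/n^{2/3}) E[X] diverges (above the triangle threshold p ~ 1/n).


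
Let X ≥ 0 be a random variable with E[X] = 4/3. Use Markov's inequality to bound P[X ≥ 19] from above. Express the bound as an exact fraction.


μ = E[X] = 4/3, a = 19.
Markov: P[X ≥ 19] ≤ μ/a = (4/3)/19 = 4/57.
Numerically: ≈ 0.070175.
(Since a = 19 > μ = 1.333333, the bound 4/57 is < 1 and informative.)

P[X ≥ 19] ≤ 4/57 ≈ 0.070175.


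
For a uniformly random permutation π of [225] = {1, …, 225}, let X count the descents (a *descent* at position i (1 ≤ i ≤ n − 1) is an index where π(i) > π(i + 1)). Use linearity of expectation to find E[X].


Write X = Σ X_I over i = 1, …, 224, with X_I the indicator of one descent.
There are 224 indicators.
For each fixed i, the pair (π(i), π(i+1)) is a uniformly random ordered pair of distinct values from {1, …, 225}; by symmetry P[π(i) > π(i+1)] = 1/2.
By linearity: E[X] = 224 · (1/2) = (225 − 1) · (1/2) = 112 ≈ 112.000000.

E[X] = 112 = 112.000000.


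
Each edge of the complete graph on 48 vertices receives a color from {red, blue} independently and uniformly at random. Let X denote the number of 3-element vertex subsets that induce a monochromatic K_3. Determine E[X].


Let X = Σ_S X_S over the C(48, 3) = 17296 subsets S of size 3, where X_S = 1 if the K_3 on S is monochromatic.
For a fixed S, the K_3 on S has C(3, 2) = 3 edges. P[all 3 edges red] = (1/2)^3, and likewise for blue, so P[monochromatic] = 2·(1/2)^3 = 2^{1 − 3} = 1/4.
By linearity: E[X] = C(48, 3) · 2^{1 − 3} = 17296 · 1/4 = 4324.
Numerically: E[X] ≈ 4324.00000.

E[X] = C(48,3)·2^(1−C(3,2)) = 4324 ≈ 4324.00000.


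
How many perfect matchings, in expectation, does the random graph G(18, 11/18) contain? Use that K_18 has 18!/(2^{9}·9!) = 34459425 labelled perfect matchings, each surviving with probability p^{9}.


K_18 has 18!/(2^{9}·9!) = 34459425 labelled perfect matchings.
For each such perfect matching H, let X_H = 1 if all 9 edges of H are present in G. Then P[X_H = 1] = p^{9} = (11/18)^{9} = 2357947691/198359290368.
Summing the indicators: E[X] = Σ_H E[X_H] = 34459425 · p^{9} = 34459425 · 2357947691/198359290368 = 1003129896443675/2448880128.
Numerically: E[X] ≈ 4.1e+05.

E[X] = 34459425 · (11/18)^{9} = 1003129896443675/2448880128 ≈ 4.1e+05.


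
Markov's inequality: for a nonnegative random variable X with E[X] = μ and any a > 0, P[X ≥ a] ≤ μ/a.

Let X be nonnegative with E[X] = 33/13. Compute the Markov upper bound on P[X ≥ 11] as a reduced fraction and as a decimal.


μ = E[X] = 33/13, a = 11.
Markov: P[X ≥ 11] ≤ μ/a = (33/13)/11 = 3/13.
Numerically: ≈ 0.23077.
(Since a = 11 > μ = 2.53846, the bound 3/13 is < 1 and informative.)

P[X ≥ 11] ≤ 3/13 ≈ 0.23077.


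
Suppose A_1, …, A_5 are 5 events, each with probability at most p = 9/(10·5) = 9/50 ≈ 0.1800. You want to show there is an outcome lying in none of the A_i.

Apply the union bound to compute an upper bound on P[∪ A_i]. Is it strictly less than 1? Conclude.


Union bound: P[∪_{i=1}^{5} A_i] ≤ Σ_i P[A_i] ≤ 5·p = 5·(9/50) = 9/10.
Numerically: 9/10 ≈ 0.9000.
Is 9/10 < 1? YES.
Since P[∪ A_i] ≤ 9/10 < 1, the complement has P[∩ A_i^c] ≥ 1 − 9/10 = 1/10 > 0, so some outcome avoids every A_i.

5·p = 9/10 ≈ 0.9000; existence CERTIFIED by the union bound.


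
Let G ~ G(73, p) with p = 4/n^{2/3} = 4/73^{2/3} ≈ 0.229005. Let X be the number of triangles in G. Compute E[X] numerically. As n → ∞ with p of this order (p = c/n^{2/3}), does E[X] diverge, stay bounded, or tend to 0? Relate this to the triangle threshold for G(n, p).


Number of potential triangles: C(73, 3) = 62196.
Each occurs with probability p³ ≈ (0.229005)³ ≈ 1.20097579e-02.
By linearity: E[X] = C(73, 3)·p³ ≈ 62196 · 1.20097579e-02 ≈ 746.958904.
Since α = 2/3 < 1, p = c/n^{2/3} ≫ 1/n is above the triangle threshold p ~ 1/n. Asymptotically E[X] ~ (c³/6)·n^{3(1−α)} = (4³/6)·n^{1} → ∞; triangles are abundant w.h.p.

E[X] ≈ 746.958904; in regime p = Θ(1/n^{2/3}) E[X] diverges (above the triangle threshold p ~ 1/n).


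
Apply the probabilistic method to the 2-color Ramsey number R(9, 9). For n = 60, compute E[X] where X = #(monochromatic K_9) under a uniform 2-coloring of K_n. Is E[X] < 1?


E[X] = C(60, 9) · 2^{1 − 36} = 14783142660 · 2^{−35} = 14783142660/34359738368.
As a reduced fraction: E[X] = 3695785665/8589934592 ≈ 0.430246.
Is E[X] < 1? YES.
Since E[X] < 1, there exists a 2-coloring of K_{60} with no monochromatic K_9; hence R(9, 9) > 60.

E[X] = 3695785665/8589934592 ≈ 0.430246; E[X] < 1, so R(9, 9) > 60.


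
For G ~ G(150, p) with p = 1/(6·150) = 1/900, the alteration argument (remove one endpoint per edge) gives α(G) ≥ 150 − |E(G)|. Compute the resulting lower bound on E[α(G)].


E[|E(G)|] = C(150, 2)·p = 11175 · (1/900) = 149/12.
E[α(G)] ≥ n − E[|E(G)|] = 150 − 149/12 = 1651/12.
Numerically: ≈ 137.5833.
(This is only a lower bound; the true E[α(G)] may be larger.)

E[α(G)] ≥ 1651/12 ≈ 137.5833.


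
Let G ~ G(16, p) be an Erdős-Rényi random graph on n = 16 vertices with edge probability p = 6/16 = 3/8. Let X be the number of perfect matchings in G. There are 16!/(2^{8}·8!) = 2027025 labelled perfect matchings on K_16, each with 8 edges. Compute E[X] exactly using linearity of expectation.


K_16 has 16!/(2^{8}·8!) = 2027025 labelled perfect matchings.
For each such perfect matching H, let X_H = 1 if all 8 edges of H are present in G. Then P[X_H = 1] = p^{8} = (3/8)^{8} = 6561/16777216.
By linearity: E[X] = Σ_H E[X_H] = 2027025 · p^{8} = 2027025 · 6561/16777216 = 13299311025/16777216.
Numerically: E[X] ≈ 792.7.

E[X] = 2027025 · (3/8)^{8} = 13299311025/16777216 ≈ 792.7.


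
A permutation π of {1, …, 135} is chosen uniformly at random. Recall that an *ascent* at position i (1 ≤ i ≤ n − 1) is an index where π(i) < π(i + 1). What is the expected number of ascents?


Write X = Σ X_I over i = 1, …, 134, with X_I the indicator of one ascent.
There are 134 indicators.
For each fixed i, the pair (π(i), π(i+1)) is a uniformly random ordered pair of distinct values from {1, …, 135}; by symmetry P[π(i) < π(i+1)] = 1/2.
By linearity: E[X] = 134 · (1/2) = (135 − 1) · (1/2) = 67 ≈ 67.000.

E[X] = 67 = 67.000.


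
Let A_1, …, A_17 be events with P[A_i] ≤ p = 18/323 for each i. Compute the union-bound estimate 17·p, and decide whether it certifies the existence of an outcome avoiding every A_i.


Union bound: P[∪_{i=1}^{17} A_i] ≤ Σ_i P[A_i] ≤ 17·p = 17·(18/323) = 18/19.
Numerically: 18/19 ≈ 0.947.
Is 18/19 < 1? YES.
Since P[∪ A_i] ≤ 18/19 < 1, the complement has P[∩ A_i^c] ≥ 1 − 18/19 = 1/19 > 0, so some outcome avoids every A_i.

17·p = 18/19 ≈ 0.947; existence CERTIFIED by the union bound.


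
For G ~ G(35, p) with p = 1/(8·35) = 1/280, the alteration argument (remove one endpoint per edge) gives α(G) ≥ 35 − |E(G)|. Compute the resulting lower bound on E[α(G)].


E[|E(G)|] = C(35, 2)·p = 595 · (1/280) = 17/8.
E[α(G)] ≥ n − E[|E(G)|] = 35 − 17/8 = 263/8.
Numerically: ≈ 32.87500.
(This is only a lower bound; the true E[α(G)] may be larger.)

E[α(G)] ≥ 263/8 ≈ 32.87500.


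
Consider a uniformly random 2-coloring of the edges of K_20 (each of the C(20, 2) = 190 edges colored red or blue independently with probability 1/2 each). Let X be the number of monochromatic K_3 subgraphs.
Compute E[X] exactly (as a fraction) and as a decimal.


Let X = Σ_S X_S over the C(20, 3) = 1140 subsets S of size 3, where X_S = 1 if the K_3 on S is monochromatic.
For a fixed S, the K_3 on S has C(3, 2) = 3 edges. P[all 3 edges red] = (1/2)^3, and likewise for blue, so P[monochromatic] = 2·(1/2)^3 = 2^{1 − 3} = 1/4.
By linearity of expectation: E[X] = C(20, 3) · 2^{1 − 3} = 1140 · 1/4 = 285.
Numerically: E[X] ≈ 285.000000.

E[X] = C(20,3)·2^(1−C(3,2)) = 285 ≈ 285.000000.


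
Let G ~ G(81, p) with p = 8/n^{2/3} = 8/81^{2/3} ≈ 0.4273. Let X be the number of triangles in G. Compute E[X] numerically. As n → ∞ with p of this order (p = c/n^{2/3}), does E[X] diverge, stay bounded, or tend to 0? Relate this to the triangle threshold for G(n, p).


Number of potential triangles: C(81, 3) = 85320.
Each occurs with probability p³ ≈ (0.4273)³ ≈ 7.803688e-02.
By linearity: E[X] = C(81, 3)·p³ ≈ 85320 · 7.803688e-02 ≈ 6658.1070.
Since α = 2/3 < 1, p = c/n^{2/3} ≫ 1/n is above the triangle threshold p ~ 1/n. Asymptotically E[X] ~ (c³/6)·n^{3(1−α)} = (8³/6)·n^{1} → ∞; triangles are abundant w.h.p.

E[X] ≈ 6658.1070; in regime p = Θ(1/n^{2/3}) E[X] diverges (above the triangle threshold p ~ 1/n).


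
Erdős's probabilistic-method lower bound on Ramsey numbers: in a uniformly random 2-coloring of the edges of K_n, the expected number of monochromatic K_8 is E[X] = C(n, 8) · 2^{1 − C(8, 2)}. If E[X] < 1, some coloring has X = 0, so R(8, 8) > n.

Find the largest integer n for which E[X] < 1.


We need C(n, 8) · 2^{1 − 28} < 1, i.e. C(n, 8) < 2^{28 − 1} = 134217728.
Check values of n near the boundary:
  n = 38: C(38, 8) = 48903492; 48903492 < 134217728? YES
  n = 39: C(39, 8) = 61523748; 61523748 < 134217728? YES
  n = 40: C(40, 8) = 76904685; 76904685 < 134217728? YES
  n = 41: C(41, 8) = 95548245; 95548245 < 134217728? YES
  n = 42: C(42, 8) = 118030185; 118030185 < 134217728? YES
  n = 43: C(43, 8) = 145008513; 145008513 < 134217728? NO
The largest n with C(n, 8) < 134217728 is n = 42 (where E[X] = 118030185/134217728 ≈ 0.8793934). Hence R(8, 8) > 42, i.e. R(8, 8) ≥ 43.

Largest n = 42; hence R(8, 8) > 42.


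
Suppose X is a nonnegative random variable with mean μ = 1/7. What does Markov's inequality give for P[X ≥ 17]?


μ = E[X] = 1/7, a = 17.
Markov: P[X ≥ 17] ≤ μ/a = (1/7)/17 = 1/119.
Numerically: ≈ 0.0084.
(Since a = 17 > μ = 0.1429, the bound 1/119 is < 1 and informative.)

P[X ≥ 17] ≤ 1/119 ≈ 0.0084.


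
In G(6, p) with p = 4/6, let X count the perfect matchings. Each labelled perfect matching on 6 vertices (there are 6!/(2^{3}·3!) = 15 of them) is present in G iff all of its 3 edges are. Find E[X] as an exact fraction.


K_6 has 6!/(2^{3}·3!) = 15 labelled perfect matchings.
For each such perfect matching H, let X_H = 1 if all 3 edges of H are present in G. Then P[X_H = 1] = p^{3} = (2/3)^{3} = 8/27.
Summing the indicators: E[X] = Σ_H E[X_H] = 15 · p^{3} = 15 · 8/27 = 40/9.
Numerically: E[X] ≈ 4.444.

E[X] = 15 · (2/3)^{3} = 40/9 ≈ 4.444.


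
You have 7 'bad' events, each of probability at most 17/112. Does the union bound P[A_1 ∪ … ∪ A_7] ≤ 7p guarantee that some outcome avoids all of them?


Union bound: P[∪_{i=1}^{7} A_i] ≤ Σ_i P[A_i] ≤ 7·p = 7·(17/112) = 17/16.
Numerically: 17/16 ≈ 1.06250.
Is 17/16 < 1? NO.
Since the bound 17/16 is ≥ 1, the union bound is uninformative here; it does NOT by itself certify existence.

7·p = 17/16 ≈ 1.06250; existence NOT certified by the union bound.


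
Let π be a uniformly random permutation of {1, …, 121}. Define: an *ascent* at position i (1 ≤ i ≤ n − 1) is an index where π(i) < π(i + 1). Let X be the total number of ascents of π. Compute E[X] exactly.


Write X = Σ X_I over i = 1, …, 120, with X_I the indicator of one ascent.
There are 120 indicators.
For each fixed i, the pair (π(i), π(i+1)) is a uniformly random ordered pair of distinct values from {1, …, 121}; by symmetry P[π(i) < π(i+1)] = 1/2.
By linearity: E[X] = 120 · (1/2) = (121 − 1) · (1/2) = 60 ≈ 60.00000.

E[X] = 60 = 60.00000.


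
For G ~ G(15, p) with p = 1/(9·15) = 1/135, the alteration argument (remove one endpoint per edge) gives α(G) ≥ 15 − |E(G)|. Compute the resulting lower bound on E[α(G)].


E[|E(G)|] = C(15, 2)·p = 105 · (1/135) = 7/9.
E[α(G)] ≥ n − E[|E(G)|] = 15 − 7/9 = 128/9.
Numerically: ≈ 14.22222.
(This is only a lower bound; the true E[α(G)] may be larger.)

E[α(G)] ≥ 128/9 ≈ 14.22222.


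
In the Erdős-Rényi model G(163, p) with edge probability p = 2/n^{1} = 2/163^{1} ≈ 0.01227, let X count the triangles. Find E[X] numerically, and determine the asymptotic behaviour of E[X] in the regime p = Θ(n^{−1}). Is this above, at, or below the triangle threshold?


Number of potential triangles: C(163, 3) = 708561.
Each occurs with probability p³ ≈ (0.01227)³ ≈ 1.8472564e-06.
By linearity: E[X] = C(163, 3)·p³ ≈ 708561 · 1.8472564e-06 ≈ 1.30889.
Here α = 1, so p = 2/n is exactly at the triangle threshold p ~ 1/n. Asymptotically E[X] → c³/6 = 2³/6 = 4/3 ≈ 1.33333, a bounded constant. In this regime the triangle count is asymptotically Poisson(c³/6).

E[X] ≈ 1.30889; in regime p = Θ(1/n^{1}) E[X] stays bounded (at the triangle threshold p ~ 1/n).


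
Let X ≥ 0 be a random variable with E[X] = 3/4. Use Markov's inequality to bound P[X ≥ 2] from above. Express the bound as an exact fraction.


μ = E[X] = 3/4, a = 2.
Markov: P[X ≥ 2] ≤ μ/a = (3/4)/2 = 3/8.
Numerically: ≈ 0.375.
(Since a = 2 > μ = 0.750, the bound 3/8 is < 1 and informative.)

P[X ≥ 2] ≤ 3/8 ≈ 0.375.


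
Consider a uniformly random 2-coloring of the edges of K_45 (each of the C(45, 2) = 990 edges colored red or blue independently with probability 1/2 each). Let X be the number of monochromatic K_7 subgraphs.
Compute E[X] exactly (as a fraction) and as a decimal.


Let X = Σ_S X_S over the C(45, 7) = 45379620 subsets S of size 7, where X_S = 1 if the K_7 on S is monochromatic.
For a fixed S, the K_7 on S has C(7, 2) = 21 edges. P[all 21 edges red] = (1/2)^21, and likewise for blue, so P[monochromatic] = 2·(1/2)^21 = 2^{1 − 21} = 1/1048576.
By linearity of expectation: E[X] = C(45, 7) · 2^{1 − 21} = 45379620 · 1/1048576 = 11344905/262144.
Numerically: E[X] ≈ 43.27738.

E[X] = C(45,7)·2^(1−C(7,2)) = 11344905/262144 ≈ 43.27738.


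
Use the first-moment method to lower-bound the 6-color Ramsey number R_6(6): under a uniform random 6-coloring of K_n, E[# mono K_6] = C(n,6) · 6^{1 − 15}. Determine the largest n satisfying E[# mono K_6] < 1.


We need C(n, 6) · 6^{1 − 15} < 1, i.e. C(n, 6) < 6^{15 − 1} = 78364164096.
Check values of n near the boundary:
  n = 197: C(197, 6) = 75176946208; 75176946208 < 78364164096? YES
  n = 198: C(198, 6) = 77526225777; 77526225777 < 78364164096? YES
  n = 199: C(199, 6) = 79936367511; 79936367511 < 78364164096? NO
The largest n with C(n, 6) < 78364164096 is n = 198 (where E[X] = 25842075259/26121388032 ≈ 0.9893). Hence R_6(6) > 198, i.e. R_6(6) ≥ 199.

Largest n = 198; hence R_6(6) > 198.


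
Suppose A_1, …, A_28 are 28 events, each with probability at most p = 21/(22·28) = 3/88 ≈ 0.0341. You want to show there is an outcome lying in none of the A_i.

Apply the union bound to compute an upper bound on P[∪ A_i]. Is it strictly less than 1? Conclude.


Union bound: P[∪_{i=1}^{28} A_i] ≤ Σ_i P[A_i] ≤ 28·p = 28·(3/88) = 21/22.
Numerically: 21/22 ≈ 0.9545.
Is 21/22 < 1? YES.
Since P[∪ A_i] ≤ 21/22 < 1, the complement has P[∩ A_i^c] ≥ 1 − 21/22 = 1/22 > 0, so some outcome avoids every A_i.

28·p = 21/22 ≈ 0.9545; existence CERTIFIED by the union bound.


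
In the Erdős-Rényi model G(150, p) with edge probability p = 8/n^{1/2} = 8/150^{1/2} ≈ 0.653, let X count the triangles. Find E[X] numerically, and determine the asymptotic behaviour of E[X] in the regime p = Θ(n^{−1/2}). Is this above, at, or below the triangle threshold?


Number of potential triangles: C(150, 3) = 551300.
Each occurs with probability p³ ≈ (0.653)³ ≈ 2.78697e-01.
By linearity: E[X] = C(150, 3)·p³ ≈ 551300 · 2.78697e-01 ≈ 153645.932.
Since α = 1/2 < 1, p = c/n^{1/2} ≫ 1/n is above the triangle threshold p ~ 1/n. Asymptotically E[X] ~ (c³/6)·n^{3(1−α)} = (8³/6)·n^{1.5} → ∞; triangles are abundant w.h.p.

E[X] ≈ 153645.932; in regime p = Θ(1/n^{1/2}) E[X] diverges (above the triangle threshold p ~ 1/n).


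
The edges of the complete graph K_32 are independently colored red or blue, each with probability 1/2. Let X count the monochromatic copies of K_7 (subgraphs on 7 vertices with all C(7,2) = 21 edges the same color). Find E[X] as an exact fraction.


Let X = Σ_S X_S over the C(32, 7) = 3365856 subsets S of size 7, where X_S = 1 if the K_7 on S is monochromatic.
For a fixed S, the K_7 on S has C(7, 2) = 21 edges. P[all 21 edges red] = (1/2)^21, and likewise for blue, so P[monochromatic] = 2·(1/2)^21 = 2^{1 − 21} = 1/1048576.
By linearity of expectation: E[X] = C(32, 7) · 2^{1 − 21} = 3365856 · 1/1048576 = 105183/32768.
Numerically: E[X] ≈ 3.2099.

E[X] = C(32,7)·2^(1−C(7,2)) = 105183/32768 ≈ 3.2099.


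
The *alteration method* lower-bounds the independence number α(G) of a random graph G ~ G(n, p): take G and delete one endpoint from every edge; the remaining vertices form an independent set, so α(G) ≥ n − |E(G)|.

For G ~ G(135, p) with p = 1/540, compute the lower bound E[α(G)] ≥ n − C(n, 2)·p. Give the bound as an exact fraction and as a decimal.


E[|E(G)|] = C(135, 2)·p = 9045 · (1/540) = 67/4.
E[α(G)] ≥ n − E[|E(G)|] = 135 − 67/4 = 473/4.
Numerically: ≈ 118.2500.
(This is only a lower bound; the true E[α(G)] may be larger.)

E[α(G)] ≥ 473/4 ≈ 118.2500.


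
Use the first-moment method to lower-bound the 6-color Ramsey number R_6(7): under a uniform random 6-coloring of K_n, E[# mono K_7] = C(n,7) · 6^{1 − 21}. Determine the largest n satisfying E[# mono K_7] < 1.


We need C(n, 7) · 6^{1 − 21} < 1, i.e. C(n, 7) < 6^{21 − 1} = 3656158440062976.
Check values of n near the boundary:
  n = 564: C(564, 7) = 3469685994423792; 3469685994423792 < 3656158440062976? YES
  n = 565: C(565, 7) = 3513212521235560; 3513212521235560 < 3656158440062976? YES
  n = 566: C(566, 7) = 3557206237959440; 3557206237959440 < 3656158440062976? YES
  n = 567: C(567, 7) = 3601671315933933; 3601671315933933 < 3656158440062976? YES
  n = 568: C(568, 7) = 3646611956239704; 3646611956239704 < 3656158440062976? YES
  n = 569: C(569, 7) = 3692032389858348; 3692032389858348 < 3656158440062976? NO
  n = 570: C(570, 7) = 3737936877831720; 3737936877831720 < 3656158440062976? NO
The largest n with C(n, 7) < 3656158440062976 is n = 568 (where E[X] = 16882462760369/16926659444736 ≈ 0.9974). Hence R_6(7) > 568, i.e. R_6(7) ≥ 569.

Largest n = 568; hence R_6(7) > 568.


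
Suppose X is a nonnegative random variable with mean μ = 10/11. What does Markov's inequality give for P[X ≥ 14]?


μ = E[X] = 10/11, a = 14.
Markov: P[X ≥ 14] ≤ μ/a = (10/11)/14 = 5/77.
Numerically: ≈ 0.06494.
(Since a = 14 > μ = 0.90909, the bound 5/77 is < 1 and informative.)

P[X ≥ 14] ≤ 5/77 ≈ 0.06494.


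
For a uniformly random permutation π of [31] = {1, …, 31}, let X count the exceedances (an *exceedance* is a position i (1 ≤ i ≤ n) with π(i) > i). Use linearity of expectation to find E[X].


Write X = Σ_{i=1}^{31} X_i, where X_i = 1_{π(i) > i}.
For each fixed i, π(i) is uniform over {1, …, 31} (marginal of a uniform permutation), so P[π(i) > i] = (n − i)/n. Summing: Σ_{i=1}^{31} (n − i)/n = (0 + 1 + … + 30)/31 = 31(31 − 1)/(2·31) = (31 − 1)/2.
Hence E[X] = Σ_{i=1}^{31} (31 − i)/31 = 15 ≈ 15.000.

E[X] = 15 = 15.000.


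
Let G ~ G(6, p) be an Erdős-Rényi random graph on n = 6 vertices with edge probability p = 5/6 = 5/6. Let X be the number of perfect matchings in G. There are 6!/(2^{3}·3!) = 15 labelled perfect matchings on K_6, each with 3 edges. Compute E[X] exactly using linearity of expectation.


K_6 has 6!/(2^{3}·3!) = 15 labelled perfect matchings.
For each such perfect matching H, let X_H = 1 if all 3 edges of H are present in G. Then P[X_H = 1] = p^{3} = (5/6)^{3} = 125/216.
Summing the indicators: E[X] = Σ_H E[X_H] = 15 · p^{3} = 15 · 125/216 = 625/72.
Numerically: E[X] ≈ 8.68056.

E[X] = 15 · (5/6)^{3} = 625/72 ≈ 8.68056.


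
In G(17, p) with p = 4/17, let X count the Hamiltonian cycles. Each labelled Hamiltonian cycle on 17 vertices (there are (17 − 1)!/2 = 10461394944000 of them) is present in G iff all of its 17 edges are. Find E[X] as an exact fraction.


K_17 has (17 − 1)!/2 = 10461394944000 labelled Hamiltonian cycles.
For each such Hamiltonian cycle H, let X_H = 1 if all 17 edges of H are present in G. Then P[X_H = 1] = p^{17} = (4/17)^{17} = 17179869184/827240261886336764177.
Summing the indicators: E[X] = Σ_H E[X_H] = 10461394944000 · p^{17} = 10461394944000 · 17179869184/827240261886336764177 = 179725396620079005696000/827240261886336764177.
Numerically: E[X] ≈ 217.3.

E[X] = 10461394944000 · (4/17)^{17} = 179725396620079005696000/827240261886336764177 ≈ 217.3.


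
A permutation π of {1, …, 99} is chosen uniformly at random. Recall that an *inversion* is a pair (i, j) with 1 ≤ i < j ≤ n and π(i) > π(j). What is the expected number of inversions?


Write X = Σ X_I over the C(99, 2) = 4851 pairs i < j, with X_I the indicator of one inversion.
There are 4851 indicators.
For each fixed pair i < j, the values π(i) and π(j) are two distinct elements of {1, …, 99} in uniformly random order; by symmetry P[π(i) > π(j)] = 1/2.
By linearity: E[X] = 4851 · (1/2) = C(99, 2) · (1/2) = 4851/2 = 4851/2 ≈ 2425.50000.

E[X] = 4851/2 = 2425.50000.


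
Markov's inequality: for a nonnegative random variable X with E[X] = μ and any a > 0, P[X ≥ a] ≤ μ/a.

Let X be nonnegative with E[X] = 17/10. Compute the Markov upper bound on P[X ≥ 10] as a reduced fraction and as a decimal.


μ = E[X] = 17/10, a = 10.
Markov: P[X ≥ 10] ≤ μ/a = (17/10)/10 = 17/100.
Numerically: ≈ 0.1700.
(Since a = 10 > μ = 1.7000, the bound 17/100 is < 1 and informative.)

P[X ≥ 10] ≤ 17/100 ≈ 0.1700.


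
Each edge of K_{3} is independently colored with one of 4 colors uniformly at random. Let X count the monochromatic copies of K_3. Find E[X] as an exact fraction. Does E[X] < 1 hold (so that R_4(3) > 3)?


E[X] = C(3, 3) · 4^{1 − 3} = 1 · 4^{−2} = 1/16.
As a reduced fraction: E[X] = 1/16 ≈ 0.062.
Is E[X] < 1? YES.
Since E[X] < 1, there exists a 4-coloring of K_{3} with no monochromatic K_3; hence R_4(3) > 3.

E[X] = 1/16 ≈ 0.062; E[X] < 1, so R_4(3) > 3.
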